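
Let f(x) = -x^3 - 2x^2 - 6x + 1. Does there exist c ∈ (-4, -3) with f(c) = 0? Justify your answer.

f(-4) = 57 and f(-3) = 28, both positive.
f'(x) = -3x^2 - 4x - 6 has discriminant (-4)² − 4·(-3)·(-6) = -56 < 0, so f' has no real roots and is negative for every real x.
Hence f is strictly decreasing on ℝ, and in particular on [-4, -3]. A strictly monotone function with same-sign endpoint values stays positive on the whole interval, so f has no zero in (-4, -3).

f has no root in that interval.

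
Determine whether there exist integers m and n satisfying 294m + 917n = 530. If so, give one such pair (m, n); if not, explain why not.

No such integers exist.

gcd(294, 917) = 7, so every integer of the form 294m + 917n is a multiple of 7.
However 530 leaves remainder 5 on division by 7.
Hence no integers m, n satisfy the equation.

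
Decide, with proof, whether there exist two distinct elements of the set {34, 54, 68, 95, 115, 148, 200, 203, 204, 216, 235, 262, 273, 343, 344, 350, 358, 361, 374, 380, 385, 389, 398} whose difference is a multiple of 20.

Both 34 and 54 leave remainder 14 on division by 20; their difference 20 = 1·20 is a multiple of 20.

The pair (34, 54) works.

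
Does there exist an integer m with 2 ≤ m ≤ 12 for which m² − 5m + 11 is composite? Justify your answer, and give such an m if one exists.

m = 8

At m = 8: 8² − 5·8 + 11 = 35 = 5·7, which is composite.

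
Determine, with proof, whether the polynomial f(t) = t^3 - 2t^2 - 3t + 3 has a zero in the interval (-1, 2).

Such a root exists.

f(-1) = 3 and f(2) = -3, which have opposite signs.
Since f is a polynomial it is continuous on [-1, 2].
By the Intermediate Value Theorem, f takes the value 0 somewhere in the open interval.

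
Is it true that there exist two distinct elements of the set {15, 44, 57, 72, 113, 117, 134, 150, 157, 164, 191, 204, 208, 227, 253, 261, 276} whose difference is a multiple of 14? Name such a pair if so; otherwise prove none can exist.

The pair (15, 57) works.

15 mod 14 = 1 and 57 mod 14 = 1, so 57 − 15 = 42 = 3·14.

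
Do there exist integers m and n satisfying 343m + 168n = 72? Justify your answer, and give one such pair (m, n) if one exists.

No such integers exist.

Any value of 343m + 168n is a multiple of gcd(343, 168) = 7.
But 72 is not a multiple of 7 (it leaves remainder 2).
So the equation is unsolvable over ℤ.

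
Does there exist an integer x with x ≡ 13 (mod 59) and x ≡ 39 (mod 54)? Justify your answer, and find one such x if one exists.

x = 957

The moduli 59 and 54 are coprime, so by the Chinese Remainder Theorem a unique solution modulo 3186 exists.
Any solution of the first congruence is x = 13 + 59t; substituting into the second, 59t ≡ 39 − 13 ≡ 26 (mod 54).
59 ≡ 5 (mod 54), so this reads 5t ≡ 26 (mod 54). Since 5·11 = 55 = 1·54 + 1, the inverse of 5 mod 54 is 11.
Therefore t ≡ 11·26 = 286 ≡ 16 (mod 54).
With t = 16: x = 13 + 59·16 = 957.
Indeed 957 ≡ 13 (mod 59) and 957 ≡ 39 (mod 54).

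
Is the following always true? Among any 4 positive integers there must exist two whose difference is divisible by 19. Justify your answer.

No, the set {62, 63, 64, 65} is a counterexample.

Consider the 4 integers 62, 63, 64, 65. They lie in distinct residue classes modulo 19, since 4 ≤ 19.
Any two of them differ by at most 3 < 19 and by at least 1, so no difference is a multiple of 19.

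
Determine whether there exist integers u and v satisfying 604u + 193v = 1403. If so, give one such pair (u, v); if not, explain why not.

u = 87, v = -265

Since gcd(604, 193) = 1, every integer is an integer combination of 604 and 193.
Dividing repeatedly: 604 = 3·193 + 25, 193 = 7·25 + 18, 25 = 1·18 + 7, 18 = 2·7 + 4, 7 = 1·4 + 3, 4 = 1·3 + 1, 3 = 3·1 + 0.
Back-substituting, 1 = 4 − 1·3 = 4 − (7 − 1·4) = −7 + 2·4 = −7 + 2·(18 − 2·7) = 2·18 − 5·7 = 2·18 − 5·(25 − 1·18) = −5·25 + 7·18 = −5·25 + 7·(193 − 7·25) = 7·193 − 54·25 = 7·193 − 54·(604 − 3·193) = −54·604 + 169·193; that is, 604·(-54) + 193·169 = 1.
Scaling by 1403 gives the particular solution (u, v) = (-75762, 237107).
Shifting by a multiple of (193, −604) keeps it a solution: u = -75762 + 393·193 = 87, v = 237107 − 393·604 = -265.
Indeed 604·87 + 193·(-265) = 52548 − 51145 = 1403.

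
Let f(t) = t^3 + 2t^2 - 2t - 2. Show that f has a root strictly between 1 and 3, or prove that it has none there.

Yes, f has a root in the interval.

f(1) = -1 and f(3) = 37, which have opposite signs.
As a polynomial, f is continuous on every closed interval.
By the Intermediate Value Theorem, f takes the value 0 somewhere in the open interval.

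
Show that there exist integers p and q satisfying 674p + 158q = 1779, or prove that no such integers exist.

Any value of 674p + 158q is a multiple of gcd(674, 158) = 2.
However 1779 leaves remainder 1 on division by 2.
Therefore 674p + 158q = 1779 has no solution in integers.

No, no such integers exist.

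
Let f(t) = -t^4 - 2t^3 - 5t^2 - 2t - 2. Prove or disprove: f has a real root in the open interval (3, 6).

f(3) = -188 and f(6) = -1922, both negative, so a sign-change argument is unavailable; we show f keeps this sign on the whole interval.
Substitute t = 3 + u, where 0 < u < 3 on the interval. Expanding, f(3 + u) = -u^4 - 14u^3 - 77u^2 - 194u - 188.
The nonzero coefficients here are all negative, so for u > 0 every term is negative (or zero), and the constant term -188 is strictly negative.
Therefore f(t) < 0 throughout (3, 6), and f has no zero there.

No.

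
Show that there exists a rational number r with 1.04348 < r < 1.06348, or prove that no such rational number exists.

r = 17/16

Multiplying by 16: 16·1.04348 = 16.69568 and 16·1.06348 = 17.01568, so the integer 17 lies strictly between them.
So r = 17/16 works: it is a ratio of integers, and dividing 16·1.04348 < 17 < 16·1.06348 through by 16 gives 1.04348 < 17/16 < 1.06348.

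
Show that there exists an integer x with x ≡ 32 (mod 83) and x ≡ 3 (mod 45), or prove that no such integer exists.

x = 1443

Since 83 and 45 share no common factor, CRT says the pair of congruences has a solution (unique mod 3735).
Any solution of the first congruence is x = 32 + 83t; substituting into the second, 83t ≡ 3 − 32 ≡ 16 (mod 45).
83 ≡ 38 (mod 45), so this reads 38t ≡ 16 (mod 45). Invert 38 mod 45 by the Euclidean algorithm: 45 = 1·38 + 7, 38 = 5·7 + 3, 7 = 2·3 + 1, 3 = 3·1 + 0; back-substituting, 1 = 7 − 2·3 = 7 − 2·(38 − 5·7) = −2·38 + 11·7 = −2·38 + 11·(45 − 1·38) = 11·45 − 13·38. Hence 38·(-13) ≡ 1, so 38⁻¹ ≡ -13 ≡ 32 (mod 45).
Therefore t ≡ 32·16 = 512 ≡ 17 (mod 45).
With t = 17: x = 32 + 83·17 = 1443.
Verify: 1443 = 17·83 + 32 and 1443 = 32·45 + 3. ✓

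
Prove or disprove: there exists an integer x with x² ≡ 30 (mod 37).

Take x = 20. Then 20² = 400 = 10·37 + 30, so 20² ≡ 30 (mod 37).

x = 20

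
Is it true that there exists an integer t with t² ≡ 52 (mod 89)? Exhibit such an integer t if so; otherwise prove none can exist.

No, no such integer exists.

Apply Euler's criterion with the prime 89: 52 is a quadratic residue iff 52^44 ≡ 1 (mod 89), and a non-residue iff it is ≡ −1.
Squaring successively (mod 89): 52^2 = 2704 ≡ 34; 52^4 ≡ 34² = 1156 ≡ 88; 52^8 ≡ 88² = 7744 ≡ 1; 52^16 ≡ 1² = 1 ≡ 1; 52^32 ≡ 1² = 1 ≡ 1.
Since 44 = 32 + 8 + 4, 52^44 ≡ 1 · 1 · 88; multiplying out mod 89: 1·1 = 1 ≡ 1, then 1·88 = 88 ≡ 88. Thus 52^44 ≡ 88 ≡ −1 (mod 89).
By Euler's criterion 52 is a quadratic non-residue mod 89: no t satisfies t² ≡ 52 (mod 89).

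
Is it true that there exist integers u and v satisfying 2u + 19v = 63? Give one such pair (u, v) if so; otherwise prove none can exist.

2 and 19 are coprime, so 2u + 19v ranges over all of ℤ.
Euclidean algorithm: 19 = 9·2 + 1, 2 = 2·1 + 0.
Unwinding: 1 = 19 − 9·2, i.e. 2·(-9) + 19·1 = 1.
Times 63: 2·(-567) + 19·63 = 63, so (-567, 63) solves it.
The general solution is u = -567 + 19k, v = 63 − 2k; taking k = 30 gives the smaller pair u = 3, v = 3.
Indeed 2·3 + 19·3 = 6 + 57 = 63.

u = 3, v = 3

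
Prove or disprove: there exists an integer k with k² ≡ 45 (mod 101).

Take k = 67. Then 67² = 4489 = 44·101 + 45, so 67² ≡ 45 (mod 101).

k = 67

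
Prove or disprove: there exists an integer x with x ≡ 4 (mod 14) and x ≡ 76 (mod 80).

Here gcd(14, 80) = 2, and both 4 and 76 leave remainder 0 mod 2, so the system is consistent.
Write x = 4 + 14t. Then 14t ≡ 76 − 4 ≡ 72 (mod 80); dividing through by 2 gives 7t ≡ 36 (mod 40).
Invert 7 mod 40 by the Euclidean algorithm: 40 = 5·7 + 5, 7 = 1·5 + 2, 5 = 2·2 + 1, 2 = 2·1 + 0; back-substituting, 1 = 5 − 2·2 = 5 − 2·(7 − 1·5) = −2·7 + 3·5 = −2·7 + 3·(40 − 5·7) = 3·40 − 17·7. Hence 7·(-17) ≡ 1, so 7⁻¹ ≡ -17 ≡ 23 (mod 40).
Therefore t ≡ 23·36 = 828 ≡ 28 (mod 40).
Then x = 4 + 14·28 = 396.
Verify: 396 = 28·14 + 4 and 396 = 4·80 + 76. ✓

x = 396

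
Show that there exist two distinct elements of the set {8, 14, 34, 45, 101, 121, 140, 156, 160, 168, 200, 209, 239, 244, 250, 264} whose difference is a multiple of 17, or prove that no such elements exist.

Residues mod 17: 8↦8, 14↦14, 34↦0, 45↦11, 101↦16, 121↦2, 140↦4, 156↦3, 160↦7, 168↦15, 200↦13, 209↦5, 239↦1, 244↦6, 250↦12, 264↦9.
No residue repeats among the 16 elements, so no pair has difference ≡ 0 (mod 17).

No, no such pair exists.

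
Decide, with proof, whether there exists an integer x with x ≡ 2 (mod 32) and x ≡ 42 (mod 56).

x = 98

Here gcd(32, 56) = 8, and both 2 and 42 leave remainder 2 mod 8, so the system is consistent.
The integers ≡ 2 (mod 32) are 2, 34, 66, 98, …; their remainders mod 56 are 2, 34, 10, 42, so x = 98 is the first that is ≡ 42 (mod 56).
Indeed 98 ≡ 2 (mod 32) and 98 ≡ 42 (mod 56).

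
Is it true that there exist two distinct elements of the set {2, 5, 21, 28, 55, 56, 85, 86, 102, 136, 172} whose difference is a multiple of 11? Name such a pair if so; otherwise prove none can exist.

Reduce each element modulo 11: 2↦2, 5↦5, 21↦10, 28↦6, 55↦0, 56↦1, 85↦8, 86↦9, 102↦3, 136↦4, 172↦7.
No residue repeats among the 11 elements, so no pair has difference ≡ 0 (mod 11).

No such pair exists.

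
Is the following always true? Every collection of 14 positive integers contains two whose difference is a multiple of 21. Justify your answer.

Try 14 consecutive integers, 62, 63, …, 75. Their remainders mod 21 are 20, 0, 1, 2, 3, 4, 5, 6, 7, 8, 9, 10, 11, 12 — pairwise different, as any 14 ≤ 21 consecutive integers have distinct residues.
The differences between them range over 1, …, 13, none of which is divisible by 21.

No, the set {62, 63, 64, 65, 66, 67, 68, 69, 70, 71, 72, 73, 74, 75} is a counterexample.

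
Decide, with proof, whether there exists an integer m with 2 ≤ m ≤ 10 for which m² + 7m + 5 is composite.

At m = 3: 3² + 7·3 + 5 = 35 = 5·7, which is composite.

m = 3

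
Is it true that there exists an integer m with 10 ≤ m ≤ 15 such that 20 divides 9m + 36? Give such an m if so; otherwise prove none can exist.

No such integer m in that range exists.

At m = 10, 9·10 + 36 = 126 ≡ 6 (mod 20), and each step in m adds 9, giving residues 6, 15, 4, 13, 2, 11 for m = 10, 11, …, 15.
None is 0, so 20 never divides 9m + 36 on this range.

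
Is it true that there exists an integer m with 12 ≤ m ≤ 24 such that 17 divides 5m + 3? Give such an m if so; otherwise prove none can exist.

At m = 13 we get 5·13 + 3 = 68, and 68 = 17·4.

m = 13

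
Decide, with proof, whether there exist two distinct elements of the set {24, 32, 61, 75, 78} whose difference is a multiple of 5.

No such pair exists.

Residues mod 5: 24↦4, 32↦2, 61↦1, 75↦0, 78↦3.
These 5 residues are pairwise different, hence no difference of two elements is divisible by 5.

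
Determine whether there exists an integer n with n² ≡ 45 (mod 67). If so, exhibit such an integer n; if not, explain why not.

No, no such integer exists.

67 is prime, so by Euler's criterion 45 is a square mod 67 iff 45^((67−1)/2) = 45^33 ≡ 1 (mod 67).
Repeated squaring mod 67: 45^2 = 2025 ≡ 15; 45^4 ≡ 15² = 225 ≡ 24; 45^8 ≡ 24² = 576 ≡ 40; 45^16 ≡ 40² = 1600 ≡ 59; 45^32 ≡ 59² = 3481 ≡ 64.
Since 33 = 32 + 1, 45^33 ≡ 64 · 45; multiplying out mod 67: 64·45 = 2880 ≡ 66. Thus 45^33 ≡ 66 ≡ −1 (mod 67).
By Euler's criterion 45 is a quadratic non-residue mod 67: no n satisfies n² ≡ 45 (mod 67).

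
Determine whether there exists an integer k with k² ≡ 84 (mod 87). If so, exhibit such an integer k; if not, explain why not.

Reduce modulo the prime factor 29 of 87: any solution would satisfy k² ≡ 26 (mod 29).
Apply Euler's criterion with the prime 29: 26 is a quadratic residue iff 26^14 ≡ 1 (mod 29), and a non-residue iff it is ≡ −1.
Squaring successively (mod 29): 26^2 = 676 ≡ 9; 26^4 ≡ 9² = 81 ≡ 23; 26^8 ≡ 23² = 529 ≡ 7.
Since 14 = 8 + 4 + 2, 26^14 ≡ 7 · 23 · 9; multiplying out mod 29: 7·23 = 161 ≡ 16, then 16·9 = 144 ≡ 28. Thus 26^14 ≡ 28 ≡ −1 (mod 29).
The value −1 means 26 is a non-residue modulo 29, so k² ≡ 26 (mod 29) is impossible.
So 26 is not a square mod 29, and hence 84 is not a square mod 87.

There is no such integer.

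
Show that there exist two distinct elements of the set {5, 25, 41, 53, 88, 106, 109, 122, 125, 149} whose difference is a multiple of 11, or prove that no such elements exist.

No such pair exists.

Residues mod 11: 5↦5, 25↦3, 41↦8, 53↦9, 88↦0, 106↦7, 109↦10, 122↦1, 125↦4, 149↦6.
These 10 residues are pairwise different, hence no difference of two elements is divisible by 11.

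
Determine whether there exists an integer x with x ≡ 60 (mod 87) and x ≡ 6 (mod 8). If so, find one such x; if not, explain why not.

x = 582

Since 87 and 8 share no common factor, CRT says the pair of congruences has a solution (unique mod 696).
Any solution of the first congruence is x = 60 + 87t; substituting into the second, 87t ≡ 6 − 60 ≡ 2 (mod 8).
87 ≡ 7 (mod 8), so this reads 7t ≡ 2 (mod 8). Invert 7 mod 8 by the Euclidean algorithm: 8 = 1·7 + 1, 7 = 7·1 + 0; back-substituting, 1 = 8 − 1·7. Hence 7·(-1) ≡ 1, so 7⁻¹ ≡ -1 ≡ 7 (mod 8).
Multiplying by 7: t ≡ 7·2 = 14 ≡ 6 (mod 8).
Taking t = 6 gives x = 60 + 87·6 = 582.
Verify: 582 = 6·87 + 60 and 582 = 72·8 + 6. ✓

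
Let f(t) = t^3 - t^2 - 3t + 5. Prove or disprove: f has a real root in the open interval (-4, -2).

No.

The endpoint values f(-4) = -63 and f(-2) = -1 are both negative. Claim: f(t) < 0 for every t in (-4, -2).
Shift to the endpoint -2: with t = -2 − u (0 < u < 2), one computes f(-2 − u) = -u^3 - 7u^2 - 13u - 1.
The nonzero coefficients here are all negative, so for u > 0 every term is negative (or zero), and the constant term -1 is strictly negative.
Therefore f(t) < 0 throughout (-4, -2), and f has no zero there.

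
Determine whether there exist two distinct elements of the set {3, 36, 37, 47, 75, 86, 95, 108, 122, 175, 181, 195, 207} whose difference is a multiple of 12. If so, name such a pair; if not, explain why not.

The pair (3, 75) works.

Reduce each element mod 12: 3↦3, 36↦0, 37↦1, 47↦11, 75↦3, 86↦2, 95↦11, 108↦0, 122↦2, 175↦7, 181↦1, 195↦3, 207↦3. The residue 3 repeats (at 3 and 75), and 75 − 3 = 72 = 6·12.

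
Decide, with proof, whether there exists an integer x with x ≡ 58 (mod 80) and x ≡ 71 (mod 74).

gcd(80, 74) = 2. If x ≡ 58 (mod 80) and x ≡ 71 (mod 74), then x ≡ 58 (mod 2) and x ≡ 71 (mod 2).
These are incompatible: 58 − 71 = -13 is not divisible by 2.
Hence the system has no solution.

No, no such integer exists.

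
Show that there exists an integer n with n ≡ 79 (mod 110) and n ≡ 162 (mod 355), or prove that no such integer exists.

No, no such integer exists.

Reduce both congruences modulo 5, which divides 110 and 355: they say n ≡ 79 (mod 5) and n ≡ 162 (mod 5).
However 79 ≡ 4 and 162 ≡ 2 (mod 5), and 4 ≠ 2.
So no integer satisfies both congruences.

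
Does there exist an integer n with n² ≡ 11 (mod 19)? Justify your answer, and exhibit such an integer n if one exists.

n = 12

Take n = 12. Then 12² = 144 = 7·19 + 11, so 12² ≡ 11 (mod 19).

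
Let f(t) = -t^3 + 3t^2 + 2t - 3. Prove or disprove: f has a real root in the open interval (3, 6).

Yes, f has a root in the interval.

f(3) = 3 and f(6) = -99, which have opposite signs.
As a polynomial, f is continuous on every closed interval.
By the Intermediate Value Theorem f must vanish at some point of (3, 6).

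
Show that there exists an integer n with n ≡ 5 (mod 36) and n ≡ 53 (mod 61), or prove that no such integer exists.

n = 1517

The moduli 36 and 61 are coprime, so by the Chinese Remainder Theorem a unique solution modulo 2196 exists.
Any solution of the first congruence is n = 5 + 36t; substituting into the second, 36t ≡ 53 − 5 ≡ 48 (mod 61).
Invert 36 mod 61 by the Euclidean algorithm: 61 = 1·36 + 25, 36 = 1·25 + 11, 25 = 2·11 + 3, 11 = 3·3 + 2, 3 = 1·2 + 1, 2 = 2·1 + 0; back-substituting, 1 = 3 − 1·2 = 3 − (11 − 3·3) = −11 + 4·3 = −11 + 4·(25 − 2·11) = 4·25 − 9·11 = 4·25 − 9·(36 − 1·25) = −9·36 + 13·25 = −9·36 + 13·(61 − 1·36) = 13·61 − 22·36. Hence 36·(-22) ≡ 1, so 36⁻¹ ≡ -22 ≡ 39 (mod 61).
Multiplying by 39: t ≡ 39·48 = 1872 ≡ 42 (mod 61).
Taking t = 42 gives n = 5 + 36·42 = 1517.
Check: 1517 mod 36 = 5, 1517 mod 61 = 53. ✓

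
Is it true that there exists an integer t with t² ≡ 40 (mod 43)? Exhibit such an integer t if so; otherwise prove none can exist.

t = 13

Take t = 13. Then 13² = 169 = 3·43 + 40, so 13² ≡ 40 (mod 43).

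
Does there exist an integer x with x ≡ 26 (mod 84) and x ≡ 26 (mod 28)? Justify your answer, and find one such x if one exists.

Here gcd(84, 28) = 28, and both 26 and 26 leave remainder 26 mod 28, so the system is consistent.
The smallest candidate x = 26 works directly: 26 ≡ 26 (mod 28).
Check: 26 mod 84 = 26, 26 mod 28 = 26. ✓

x = 26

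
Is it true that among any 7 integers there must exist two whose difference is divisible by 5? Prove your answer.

True.

There are exactly 5 possible remainders on division by 5.
Placing 7 integers into 5 classes, some class receives at least two — say a and b.
Their difference a − b is then a multiple of 5.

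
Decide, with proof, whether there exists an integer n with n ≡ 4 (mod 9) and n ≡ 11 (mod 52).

gcd(9, 52) = 1, so the Chinese Remainder Theorem guarantees exactly one residue class mod 468 satisfying both.
Any solution of the first congruence is n = 4 + 9t; substituting into the second, 9t ≡ 11 − 4 ≡ 7 (mod 52).
Since 9·29 = 261 = 5·52 + 1, the inverse of 9 mod 52 is 29.
Therefore t ≡ 29·7 = 203 ≡ 47 (mod 52).
With t = 47: n = 4 + 9·47 = 427.
Check: 427 mod 9 = 4, 427 mod 52 = 11. ✓

n = 427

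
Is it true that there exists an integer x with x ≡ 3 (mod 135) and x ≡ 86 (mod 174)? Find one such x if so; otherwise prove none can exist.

No such integer exists.

gcd(135, 174) = 3. If x ≡ 3 (mod 135) and x ≡ 86 (mod 174), then x ≡ 3 (mod 3) and x ≡ 86 (mod 3).
However 3 ≡ 0 and 86 ≡ 2 (mod 3), and 0 ≠ 2.
So no integer satisfies both congruences.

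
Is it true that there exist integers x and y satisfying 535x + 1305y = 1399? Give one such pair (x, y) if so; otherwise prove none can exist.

There are no such integers.

Any value of 535x + 1305y is a multiple of gcd(535, 1305) = 5.
But 1399 = 5·279 + 4, so 5 ∤ 1399.
So the equation is unsolvable over ℤ.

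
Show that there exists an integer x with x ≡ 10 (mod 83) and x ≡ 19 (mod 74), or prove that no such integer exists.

Since 83 and 74 share no common factor, CRT says the pair of congruences has a solution (unique mod 6142).
Write x = 10 + 83t and require 10 + 83t ≡ 19 (mod 74), i.e. 83t ≡ 9 (mod 74).
83 ≡ 9 (mod 74), so this reads 9t ≡ 9 (mod 74). Since 9·33 = 297 = 4·74 + 1, the inverse of 9 mod 74 is 33.
Therefore t ≡ 33·9 = 297 ≡ 1 (mod 74).
Taking t = 1 gives x = 10 + 83·1 = 93.
Indeed 93 ≡ 10 (mod 83) and 93 ≡ 19 (mod 74).

x = 93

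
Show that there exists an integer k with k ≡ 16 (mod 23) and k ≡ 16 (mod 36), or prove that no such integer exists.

gcd(23, 36) = 1, so the Chinese Remainder Theorem guarantees exactly one residue class mod 828 satisfying both.
Write k = 16 + 23t and require 16 + 23t ≡ 16 (mod 36), i.e. 23t ≡ 0 (mod 36).
t = 0 satisfies this.
With t = 0: k = 16 + 23·0 = 16.
Verify: 16 = 0·23 + 16 and 16 = 0·36 + 16. ✓

k = 16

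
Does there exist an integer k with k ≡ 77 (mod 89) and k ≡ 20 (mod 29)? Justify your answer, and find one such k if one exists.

k = 1412

The moduli 89 and 29 are coprime, so by the Chinese Remainder Theorem a unique solution modulo 2581 exists.
Any solution of the first congruence is k = 77 + 89t; substituting into the second, 89t ≡ 20 − 77 ≡ 1 (mod 29).
89 ≡ 2 (mod 29), so this reads 2t ≡ 1 (mod 29). Invert 2 mod 29 by the Euclidean algorithm: 29 = 14·2 + 1, 2 = 2·1 + 0; back-substituting, 1 = 29 − 14·2. Hence 2·(-14) ≡ 1, so 2⁻¹ ≡ -14 ≡ 15 (mod 29).
Multiplying by 15: t ≡ 15·1 = 15 (mod 29).
With t = 15: k = 77 + 89·15 = 1412.
Indeed 1412 ≡ 77 (mod 89) and 1412 ≡ 20 (mod 29).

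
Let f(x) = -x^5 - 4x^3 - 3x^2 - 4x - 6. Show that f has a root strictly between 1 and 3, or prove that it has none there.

No such root exists.

f(1) = -18 and f(3) = -396, both negative, so a sign-change argument is unavailable; we show f keeps this sign on the whole interval.
Shift to the endpoint 1: with x = 1 + u (0 < u < 2), one computes f(1 + u) = -u^5 - 5u^4 - 14u^3 - 25u^2 - 27u - 18.
All 6 nonzero coefficients of this polynomial in u are negative; hence for u > 0 the value is a sum of negative terms (the constant -18 among them).
Therefore f(x) < 0 throughout (1, 3), and f has no zero there.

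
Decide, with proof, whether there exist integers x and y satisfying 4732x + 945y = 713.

Any value of 4732x + 945y is a multiple of gcd(4732, 945) = 7.
However 713 leaves remainder 6 on division by 7.
Therefore 4732x + 945y = 713 has no solution in integers.

There are no such integers.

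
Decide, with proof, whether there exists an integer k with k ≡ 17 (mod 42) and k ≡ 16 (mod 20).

gcd(42, 20) = 2. If k ≡ 17 (mod 42) and k ≡ 16 (mod 20), then k ≡ 17 (mod 2) and k ≡ 16 (mod 2).
But 17 mod 2 = 1 while 16 mod 2 = 0, a contradiction.
Therefore no such k exists.

No, no such integer exists.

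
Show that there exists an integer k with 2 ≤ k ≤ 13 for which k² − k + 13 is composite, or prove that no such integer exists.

At k = 2: 2² − 2 + 13 = 15 = 3·5, which is composite.

k = 2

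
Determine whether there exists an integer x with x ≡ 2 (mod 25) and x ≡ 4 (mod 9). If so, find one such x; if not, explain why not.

Since 25 and 9 share no common factor, CRT says the pair of congruences has a solution (unique mod 225).
Write x = 2 + 25t and require 2 + 25t ≡ 4 (mod 9), i.e. 25t ≡ 2 (mod 9).
25 ≡ 7 (mod 9), so this reads 7t ≡ 2 (mod 9). Invert 7 mod 9 by the Euclidean algorithm: 9 = 1·7 + 2, 7 = 3·2 + 1, 2 = 2·1 + 0; back-substituting, 1 = 7 − 3·2 = 7 − 3·(9 − 1·7) = −3·9 + 4·7. Hence 7·4 ≡ 1, so 7⁻¹ ≡ 4 (mod 9).
Multiplying by 4: t ≡ 4·2 = 8 (mod 9).
Taking t = 8 gives x = 2 + 25·8 = 202.
Verify: 202 = 8·25 + 2 and 202 = 22·9 + 4. ✓

x = 202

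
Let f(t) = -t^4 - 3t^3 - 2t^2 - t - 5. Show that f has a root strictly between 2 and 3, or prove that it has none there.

The endpoint values f(2) = -55 and f(3) = -188 are both negative. Claim: f(t) < 0 for every t in (2, 3).
Substitute t = 2 + u, where 0 < u < 1 on the interval. Expanding, f(2 + u) = -u^4 - 11u^3 - 44u^2 - 77u - 55.
The nonzero coefficients here are all negative, so for u > 0 every term is negative (or zero), and the constant term -55 is strictly negative.
Therefore f(t) < 0 throughout (2, 3), and f has no zero there.

f has no root in that interval.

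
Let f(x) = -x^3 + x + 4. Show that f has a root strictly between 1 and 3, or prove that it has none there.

Such a root exists.

f(1) = 4 and f(3) = -20, which have opposite signs.
Since f is a polynomial it is continuous on [1, 3].
By the Intermediate Value Theorem, f takes the value 0 somewhere in the open interval.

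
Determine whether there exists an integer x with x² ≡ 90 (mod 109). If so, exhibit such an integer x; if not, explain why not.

Apply Euler's criterion with the prime 109: 90 is a quadratic residue iff 90^54 ≡ 1 (mod 109), and a non-residue iff it is ≡ −1.
Repeated squaring mod 109: 90^2 = 8100 ≡ 34; 90^4 ≡ 34² = 1156 ≡ 66; 90^8 ≡ 66² = 4356 ≡ 105; 90^16 ≡ 105² = 11025 ≡ 16; 90^32 ≡ 16² = 256 ≡ 38.
Since 54 = 32 + 16 + 4 + 2, 90^54 ≡ 38 · 16 · 66 · 34; multiplying out mod 109: 38·16 = 608 ≡ 63, then 63·66 = 4158 ≡ 16, then 16·34 = 544 ≡ 108. Thus 90^54 ≡ 108 ≡ −1 (mod 109).
By Euler's criterion 90 is a quadratic non-residue mod 109: no x satisfies x² ≡ 90 (mod 109).

No such integer exists.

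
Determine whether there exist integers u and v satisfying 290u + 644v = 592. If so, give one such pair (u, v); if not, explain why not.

u = 62, v = -27

gcd(290, 644) = 2, and 2 divides 592, so integer solutions exist.
Dividing through by 2 reduces the equation to 145u + 322v = 296.
Dividing repeatedly: 322 = 2·145 + 32, 145 = 4·32 + 17, 32 = 1·17 + 15, 17 = 1·15 + 2, 15 = 7·2 + 1, 2 = 2·1 + 0.
Working back up the chain: 1 = 15 − 7·2 = 15 − 7·(17 − 1·15) = −7·17 + 8·15 = −7·17 + 8·(32 − 1·17) = 8·32 − 15·17 = 8·32 − 15·(145 − 4·32) = −15·145 + 68·32 = −15·145 + 68·(322 − 2·145) = 68·322 − 151·145. So 145·(-151) + 322·68 = 1.
Multiplying through by 296: u = (-151)·296 = -44696, v = 68·296 = 20128 is a solution.
Shifting by a multiple of (322, −145) keeps it a solution: u = -44696 + 139·322 = 62, v = 20128 − 139·145 = -27.
Check: 290·62 + 644·(-27) = 17980 − 17388 = 592. ✓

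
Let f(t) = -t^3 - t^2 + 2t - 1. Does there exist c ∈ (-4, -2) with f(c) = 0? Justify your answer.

f(-4) = 39 and f(-2) = -1, which have opposite signs.
Since f is a polynomial it is continuous on [-4, -2].
By the Intermediate Value Theorem f must vanish at some point of (-4, -2).

Yes, f has a root in the interval.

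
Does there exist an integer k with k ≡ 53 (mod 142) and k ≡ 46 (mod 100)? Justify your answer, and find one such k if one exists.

There is no such integer.

Reduce both congruences modulo 2, which divides 142 and 100: they say k ≡ 53 (mod 2) and k ≡ 46 (mod 2).
These are incompatible: 53 − 46 = 7 is not divisible by 2.
Hence the system has no solution.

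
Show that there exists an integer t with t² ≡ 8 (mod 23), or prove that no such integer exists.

t = 13 works: 13² = 169, and 169 − 8 = 161 = 7·23.

t = 13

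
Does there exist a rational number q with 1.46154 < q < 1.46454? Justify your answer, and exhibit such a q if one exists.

Multiplying by 28: 28·1.46154 = 40.92312 and 28·1.46454 = 41.00712, so the integer 41 lies strictly between them.
Dividing back, 1.46154 < 41/28 < 1.46454, and 41/28 is rational.

q = 41/28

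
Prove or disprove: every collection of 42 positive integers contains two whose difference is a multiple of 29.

Yes, this is always true.

Each integer lies in one of the 29 residue classes modulo 29.
Since 42 > 29, two of the 42 integers must share a residue class by the pigeonhole principle; call them a and b.
Equal remainders mean a − b ≡ 0 (mod 29), so 29 divides their difference.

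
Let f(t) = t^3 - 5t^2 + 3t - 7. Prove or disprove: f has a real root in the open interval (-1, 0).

The endpoint values f(-1) = -16 and f(0) = -7 are both negative. Claim: f(t) < 0 for every t in (-1, 0).
Substitute t = −u, where 0 < u < 1 on the interval. Expanding, f(−u) = -u^3 - 5u^2 - 3u - 7.
All 4 nonzero coefficients of this polynomial in u are negative; hence for u > 0 the value is a sum of negative terms (the constant -7 among them).
So f is strictly negative on (-1, 0); no root exists in the interval.

No such root exists.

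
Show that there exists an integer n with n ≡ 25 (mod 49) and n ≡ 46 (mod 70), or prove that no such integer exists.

Here gcd(49, 70) = 7, and both 25 and 46 leave remainder 4 mod 7, so the system is consistent.
Put n = 25 + 49t, so we need 49t ≡ 21 (mod 70), equivalently (divide by 7) 7t ≡ 3 (mod 10).
To invert 7 modulo 10: 10 = 1·7 + 3, 7 = 2·3 + 1, 3 = 3·1 + 0, and unwinding, 1 = 7 − 2·3 = 7 − 2·(10 − 1·7) = −2·10 + 3·7. Thus 7⁻¹ ≡ 3 (mod 10).
Multiplying by 3: t ≡ 3·3 = 9 (mod 10).
Then n = 25 + 49·9 = 466.
Verify: 466 = 9·49 + 25 and 466 = 6·70 + 46. ✓

n = 466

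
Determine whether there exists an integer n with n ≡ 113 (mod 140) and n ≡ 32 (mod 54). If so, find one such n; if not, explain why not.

There is no such integer.

Reduce both congruences modulo 2, which divides 140 and 54: they say n ≡ 113 (mod 2) and n ≡ 32 (mod 2).
But 113 mod 2 = 1 while 32 mod 2 = 0, a contradiction.
Therefore no such n exists.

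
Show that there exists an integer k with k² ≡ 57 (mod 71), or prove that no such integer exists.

Take k = 46. Then 46² = 2116 = 29·71 + 57, so 46² ≡ 57 (mod 71).

k = 46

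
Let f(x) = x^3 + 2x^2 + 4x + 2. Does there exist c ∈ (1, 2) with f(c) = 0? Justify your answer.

f has no root in that interval.

f(1) = 9 and f(2) = 26, both positive.
The derivative f'(x) = 3x^2 + 4x + 4 is a quadratic with discriminant 4² − 4·3·4 = -32 < 0; it never vanishes, so it is always positive (sign of the leading coefficient).
So f is strictly increasing; between 1 and 2 its values lie between f(1) = 9 and f(2) = 26, all positive. Therefore f has no root in (1, 2).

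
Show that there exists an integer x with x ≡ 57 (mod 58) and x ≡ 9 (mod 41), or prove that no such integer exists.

x = 173

The moduli 58 and 41 are coprime, so by the Chinese Remainder Theorem a unique solution modulo 2378 exists.
Write x = 57 + 58t and require 57 + 58t ≡ 9 (mod 41), i.e. 58t ≡ 34 (mod 41).
58 ≡ 17 (mod 41), so this reads 17t ≡ 34 (mod 41). Note 17·29 = 493 ≡ 1 (mod 41) (as 493 − 1 = 12·41), so 17⁻¹ ≡ 29.
Therefore t ≡ 29·34 = 986 ≡ 2 (mod 41).
Taking t = 2 gives x = 57 + 58·2 = 173.
Indeed 173 ≡ 57 (mod 58) and 173 ≡ 9 (mod 41).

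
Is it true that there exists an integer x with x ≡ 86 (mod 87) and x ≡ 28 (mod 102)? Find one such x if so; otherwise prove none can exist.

gcd(87, 102) = 3. If x ≡ 86 (mod 87) and x ≡ 28 (mod 102), then x ≡ 86 (mod 3) and x ≡ 28 (mod 3).
But 86 mod 3 = 2 while 28 mod 3 = 1, a contradiction.
So no integer satisfies both congruences.

No such integer exists.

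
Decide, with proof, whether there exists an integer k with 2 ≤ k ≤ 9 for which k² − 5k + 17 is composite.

No, no such integer k in that range exists.

The values for k = 2, 3, …, 9 are 11, 11, 13, 17, 23, 31, 41, 53, and each of these is prime.
So no value in the range makes the expression composite.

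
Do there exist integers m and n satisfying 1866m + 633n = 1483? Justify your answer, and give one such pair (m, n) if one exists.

No, no such integers exist.

Both 1866 and 633 are divisible by gcd(1866, 633) = 3, hence so is any combination 1866m + 633n.
But 1483 = 3·494 + 1, so 3 ∤ 1483.
So the equation is unsolvable over ℤ.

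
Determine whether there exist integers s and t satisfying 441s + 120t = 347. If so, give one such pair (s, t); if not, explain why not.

Any value of 441s + 120t is a multiple of gcd(441, 120) = 3.
But 347 = 3·115 + 2, so 3 ∤ 347.
Therefore 441s + 120t = 347 has no solution in integers.

There are no such integers.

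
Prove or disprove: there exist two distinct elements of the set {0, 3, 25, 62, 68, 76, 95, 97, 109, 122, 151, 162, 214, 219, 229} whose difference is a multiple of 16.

Residues mod 16: 0↦0, 3↦3, 25↦9, 62↦14, 68↦4, 76↦12, 95↦15, 97↦1, 109↦13, 122↦10, 151↦7, 162↦2, 214↦6, 219↦11, 229↦5.
These 15 residues are pairwise different, hence no difference of two elements is divisible by 16.

There is no such pair.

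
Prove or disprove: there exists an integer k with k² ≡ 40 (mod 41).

k = 9

Take k = 9. Then 9² = 81 = 1·41 + 40, so 9² ≡ 40 (mod 41).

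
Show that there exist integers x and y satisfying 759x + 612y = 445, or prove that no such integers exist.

Both 759 and 612 are divisible by gcd(759, 612) = 3, hence so is any combination 759x + 612y.
But 445 is not a multiple of 3 (it leaves remainder 1).
Therefore 759x + 612y = 445 has no solution in integers.

No, no such integers exist.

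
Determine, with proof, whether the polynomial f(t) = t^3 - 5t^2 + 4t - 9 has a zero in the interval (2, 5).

Such a root exists.

f(2) = -13 and f(5) = 11, which have opposite signs.
f is continuous everywhere (it is a polynomial), in particular on [2, 5].
By the Intermediate Value Theorem f must vanish at some point of (2, 5).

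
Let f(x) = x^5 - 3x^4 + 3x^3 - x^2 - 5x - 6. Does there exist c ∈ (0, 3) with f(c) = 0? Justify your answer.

f(0) = -6 and f(3) = 51, which have opposite signs.
As a polynomial, f is continuous on every closed interval.
By the Intermediate Value Theorem, f takes the value 0 somewhere in the open interval.

Such a root exists.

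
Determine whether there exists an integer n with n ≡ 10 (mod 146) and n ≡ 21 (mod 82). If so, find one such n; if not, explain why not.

There is no such integer.

gcd(146, 82) = 2. If n ≡ 10 (mod 146) and n ≡ 21 (mod 82), then n ≡ 10 (mod 2) and n ≡ 21 (mod 2).
These are incompatible: 10 − 21 = -11 is not divisible by 2.
Hence the system has no solution.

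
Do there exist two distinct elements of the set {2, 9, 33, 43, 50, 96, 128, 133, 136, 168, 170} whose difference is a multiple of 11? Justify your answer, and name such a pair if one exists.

No such pair exists.

Two integers differ by a multiple of 11 exactly when they have the same residue mod 11. The residues are 2↦2, 9↦9, 33↦0, 43↦10, 50↦6, 96↦8, 128↦7, 133↦1, 136↦4, 168↦3, 170↦5.
No residue repeats among the 11 elements, so no pair has difference ≡ 0 (mod 11).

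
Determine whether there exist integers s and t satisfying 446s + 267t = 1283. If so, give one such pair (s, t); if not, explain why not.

Since gcd(446, 267) = 1, every integer is an integer combination of 446 and 267.
Run the Euclidean algorithm on 446 and 267: 446 = 1·267 + 179, 267 = 1·179 + 88, 179 = 2·88 + 3, 88 = 29·3 + 1, 3 = 3·1 + 0.
Back-substituting, 1 = 88 − 29·3 = 88 − 29·(179 − 2·88) = −29·179 + 59·88 = −29·179 + 59·(267 − 1·179) = 59·267 − 88·179 = 59·267 − 88·(446 − 1·267) = −88·446 + 147·267; that is, 446·(-88) + 267·147 = 1.
Multiplying through by 1283: s = (-88)·1283 = -112904, t = 147·1283 = 188601 is a solution.
Shifting by a multiple of (267, −446) keeps it a solution: s = -112904 + 423·267 = 37, t = 188601 − 423·446 = -57.
Indeed 446·37 + 267·(-57) = 16502 − 15219 = 1283.

s = 37, t = -57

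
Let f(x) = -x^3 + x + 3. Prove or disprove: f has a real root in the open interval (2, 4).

No.

The endpoint values f(2) = -3 and f(4) = -57 are both negative. Claim: f(x) < 0 for every x in (2, 4).
Shift to the endpoint 2: with x = 2 + u (0 < u < 2), one computes f(2 + u) = -u^3 - 6u^2 - 11u - 3.
All 4 nonzero coefficients of this polynomial in u are negative; hence for u > 0 the value is a sum of negative terms (the constant -3 among them).
So f is strictly negative on (2, 4); no root exists in the interval.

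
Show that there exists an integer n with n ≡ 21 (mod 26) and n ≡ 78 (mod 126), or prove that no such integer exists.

gcd(26, 126) = 2. If n ≡ 21 (mod 26) and n ≡ 78 (mod 126), then n ≡ 21 (mod 2) and n ≡ 78 (mod 2).
However 21 ≡ 1 and 78 ≡ 0 (mod 2), and 1 ≠ 0.
So no integer satisfies both congruences.

No, no such integer exists.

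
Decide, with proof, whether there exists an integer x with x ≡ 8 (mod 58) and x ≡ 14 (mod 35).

The moduli 58 and 35 are coprime, so by the Chinese Remainder Theorem a unique solution modulo 2030 exists.
Any solution of the first congruence is x = 8 + 58t; substituting into the second, 58t ≡ 14 − 8 ≡ 6 (mod 35).
58 ≡ 23 (mod 35), so this reads 23t ≡ 6 (mod 35). Invert 23 mod 35 by the Euclidean algorithm: 35 = 1·23 + 12, 23 = 1·12 + 11, 12 = 1·11 + 1, 11 = 11·1 + 0; back-substituting, 1 = 12 − 1·11 = 12 − (23 − 1·12) = −23 + 2·12 = −23 + 2·(35 − 1·23) = 2·35 − 3·23. Hence 23·(-3) ≡ 1, so 23⁻¹ ≡ -3 ≡ 32 (mod 35).
Multiplying by 32: t ≡ 32·6 = 192 ≡ 17 (mod 35).
With t = 17: x = 8 + 58·17 = 994.
Indeed 994 ≡ 8 (mod 58) and 994 ≡ 14 (mod 35).

x = 994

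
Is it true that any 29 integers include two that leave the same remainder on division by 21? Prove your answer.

Yes, this is always true.

There are exactly 21 possible remainders on division by 21.
With 29 integers and only 21 classes, the pigeonhole principle forces two of them, say a and b, into the same class.
So a and b have equal remainders mod 21, which is exactly what was to be shown.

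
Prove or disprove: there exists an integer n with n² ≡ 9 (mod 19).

n = 16

Take n = 16. Then 16² = 256 = 13·19 + 9, so 16² ≡ 9 (mod 19).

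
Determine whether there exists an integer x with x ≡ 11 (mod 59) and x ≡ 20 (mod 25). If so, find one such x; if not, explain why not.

x = 70

gcd(59, 25) = 1, so the Chinese Remainder Theorem guarantees exactly one residue class mod 1475 satisfying both.
Any solution of the first congruence is x = 11 + 59t; substituting into the second, 59t ≡ 20 − 11 ≡ 9 (mod 25).
59 ≡ 9 (mod 25), so this reads 9t ≡ 9 (mod 25). Since 9·14 = 126 = 5·25 + 1, the inverse of 9 mod 25 is 14.
Therefore t ≡ 14·9 = 126 ≡ 1 (mod 25).
With t = 1: x = 11 + 59·1 = 70.
Verify: 70 = 1·59 + 11 and 70 = 2·25 + 20. ✓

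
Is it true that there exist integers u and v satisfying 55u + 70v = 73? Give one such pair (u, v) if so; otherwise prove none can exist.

Both 55 and 70 are divisible by gcd(55, 70) = 5, hence so is any combination 55u + 70v.
However 73 leaves remainder 3 on division by 5.
Therefore 55u + 70v = 73 has no solution in integers.

No, no such integers exist.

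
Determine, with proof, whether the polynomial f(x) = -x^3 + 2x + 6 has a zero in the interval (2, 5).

f(2) = 2 and f(5) = -109, which have opposite signs.
f is continuous everywhere (it is a polynomial), in particular on [2, 5].
By the Intermediate Value Theorem f must vanish at some point of (2, 5).

Yes, f has a root in the interval.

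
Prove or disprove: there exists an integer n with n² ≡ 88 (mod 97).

n = 66

Take n = 66. Then 66² = 4356 = 44·97 + 88, so 66² ≡ 88 (mod 97).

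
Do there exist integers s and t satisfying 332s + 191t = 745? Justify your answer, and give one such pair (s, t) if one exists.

Since gcd(332, 191) = 1, every integer is an integer combination of 332 and 191.
Run the Euclidean algorithm on 332 and 191: 332 = 1·191 + 141, 191 = 1·141 + 50, 141 = 2·50 + 41, 50 = 1·41 + 9, 41 = 4·9 + 5, 9 = 1·5 + 4, 5 = 1·4 + 1, 4 = 4·1 + 0.
Working back up the chain: 1 = 5 − 1·4 = 5 − (9 − 1·5) = −9 + 2·5 = −9 + 2·(41 − 4·9) = 2·41 − 9·9 = 2·41 − 9·(50 − 1·41) = −9·50 + 11·41 = −9·50 + 11·(141 − 2·50) = 11·141 − 31·50 = 11·141 − 31·(191 − 1·141) = −31·191 + 42·141 = −31·191 + 42·(332 − 1·191) = 42·332 − 73·191. So 332·42 + 191·(-73) = 1.
Scaling by 745 gives the particular solution (s, t) = (31290, -54385).
The general solution is s = 31290 + 191k, t = -54385 − 332k; taking k = -163 gives the smaller pair s = 157, t = -269.
Check: 332·157 + 191·(-269) = 52124 − 51379 = 745. ✓

s = 157, t = -269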